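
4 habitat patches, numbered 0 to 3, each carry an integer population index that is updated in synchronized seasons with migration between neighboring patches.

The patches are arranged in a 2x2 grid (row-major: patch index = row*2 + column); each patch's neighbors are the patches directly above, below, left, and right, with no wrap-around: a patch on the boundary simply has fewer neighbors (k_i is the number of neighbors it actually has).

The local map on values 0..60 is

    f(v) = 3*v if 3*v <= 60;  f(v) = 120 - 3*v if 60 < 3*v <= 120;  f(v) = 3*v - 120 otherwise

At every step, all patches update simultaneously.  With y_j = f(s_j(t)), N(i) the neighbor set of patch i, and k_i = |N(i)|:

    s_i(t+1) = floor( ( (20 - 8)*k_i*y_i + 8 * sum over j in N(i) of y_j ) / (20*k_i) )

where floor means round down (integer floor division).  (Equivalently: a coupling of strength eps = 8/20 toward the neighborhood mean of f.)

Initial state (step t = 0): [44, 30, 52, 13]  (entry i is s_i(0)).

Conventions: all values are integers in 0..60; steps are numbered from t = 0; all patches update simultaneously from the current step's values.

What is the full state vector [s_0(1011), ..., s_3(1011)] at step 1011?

Answer: [22, 17, 46, 42]
Key observation: The state at step 4, [46, 42, 22, 17], reappears at step 6: the system is in a cycle of period 2 from step 4 on.  Therefore the state at step 1011 equals the state at step 4 + ((1011 - 4) mod 2) = 5, which is [22, 17, 46, 42].

Derivation:
t=0: [44, 30, 52, 13]
t=1: [20, 28, 31, 36]
t=2: [48, 36, 30, 19]
t=3: [22, 23, 34, 42]
t=4: [46, 42, 22, 17]
t=5: [22, 17, 46, 42]
t=6: [46, 42, 22, 17]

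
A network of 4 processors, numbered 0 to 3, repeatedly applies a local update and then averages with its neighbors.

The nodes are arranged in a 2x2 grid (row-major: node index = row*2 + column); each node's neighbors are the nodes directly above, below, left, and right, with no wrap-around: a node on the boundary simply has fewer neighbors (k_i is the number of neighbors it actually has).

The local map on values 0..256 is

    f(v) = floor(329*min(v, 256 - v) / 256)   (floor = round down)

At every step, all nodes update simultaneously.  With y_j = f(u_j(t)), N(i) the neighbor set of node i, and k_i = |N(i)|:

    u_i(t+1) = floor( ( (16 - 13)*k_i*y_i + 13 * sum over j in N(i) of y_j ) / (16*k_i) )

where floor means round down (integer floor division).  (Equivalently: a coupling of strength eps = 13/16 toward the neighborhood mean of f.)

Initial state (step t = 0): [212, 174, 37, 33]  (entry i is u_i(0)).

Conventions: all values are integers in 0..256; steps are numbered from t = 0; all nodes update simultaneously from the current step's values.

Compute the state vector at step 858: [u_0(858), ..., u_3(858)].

Simulating step by step:
t=0: [212, 174, 37, 33]
t=1: [72, 59, 48, 69]
t=2: [72, 87, 84, 71]
t=3: [105, 95, 94, 105]
t=4: [123, 131, 131, 123]
t=5: [159, 158, 158, 159]
t=6: [124, 124, 124, 124]
t=7: [159, 159, 159, 159]
t=8: [124, 124, 124, 124]

Answer: [124, 124, 124, 124]
Key observation: The state at step 6, [124, 124, 124, 124], reappears at step 8: the system is in a cycle of period 2 from step 6 on.  Therefore the state at step 858 equals the state at step 6 + ((858 - 6) mod 2) = 6, which is [124, 124, 124, 124].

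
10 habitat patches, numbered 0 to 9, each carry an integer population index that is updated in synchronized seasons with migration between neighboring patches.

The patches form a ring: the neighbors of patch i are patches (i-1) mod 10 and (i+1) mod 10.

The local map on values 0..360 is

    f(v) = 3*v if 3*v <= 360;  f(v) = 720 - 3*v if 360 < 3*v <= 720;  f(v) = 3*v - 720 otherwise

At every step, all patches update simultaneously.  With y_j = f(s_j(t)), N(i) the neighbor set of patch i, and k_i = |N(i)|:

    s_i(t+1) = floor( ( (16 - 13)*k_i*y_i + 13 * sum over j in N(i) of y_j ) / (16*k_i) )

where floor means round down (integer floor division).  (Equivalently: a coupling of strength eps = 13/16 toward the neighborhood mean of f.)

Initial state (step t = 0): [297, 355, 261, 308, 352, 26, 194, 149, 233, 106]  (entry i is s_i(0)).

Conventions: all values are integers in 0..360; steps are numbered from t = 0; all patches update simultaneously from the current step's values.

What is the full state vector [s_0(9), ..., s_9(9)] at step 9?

Simulating step by step:
t=0: [297, 355, 261, 308, 352, 26, 194, 149, 233, 106]
t=1: [301, 159, 234, 200, 177, 207, 168, 115, 244, 137]
t=2: [258, 127, 150, 106, 124, 183, 220, 157, 267, 137]
t=3: [273, 195, 317, 310, 263, 197, 181, 103, 241, 112]
t=4: [209, 159, 183, 161, 150, 124, 211, 131, 262, 104]
t=5: [242, 152, 227, 223, 288, 210, 290, 123, 271, 123]
t=6: [250, 67, 135, 83, 84, 136, 207, 164, 302, 106]
t=7: [216, 177, 241, 277, 275, 201, 237, 158, 256, 147]
t=8: [203, 65, 122, 64, 112, 68, 149, 69, 222, 101]
t=9: [223, 225, 223, 316, 223, 285, 218, 171, 217, 123]

Answer: [223, 225, 223, 316, 223, 285, 218, 171, 217, 123]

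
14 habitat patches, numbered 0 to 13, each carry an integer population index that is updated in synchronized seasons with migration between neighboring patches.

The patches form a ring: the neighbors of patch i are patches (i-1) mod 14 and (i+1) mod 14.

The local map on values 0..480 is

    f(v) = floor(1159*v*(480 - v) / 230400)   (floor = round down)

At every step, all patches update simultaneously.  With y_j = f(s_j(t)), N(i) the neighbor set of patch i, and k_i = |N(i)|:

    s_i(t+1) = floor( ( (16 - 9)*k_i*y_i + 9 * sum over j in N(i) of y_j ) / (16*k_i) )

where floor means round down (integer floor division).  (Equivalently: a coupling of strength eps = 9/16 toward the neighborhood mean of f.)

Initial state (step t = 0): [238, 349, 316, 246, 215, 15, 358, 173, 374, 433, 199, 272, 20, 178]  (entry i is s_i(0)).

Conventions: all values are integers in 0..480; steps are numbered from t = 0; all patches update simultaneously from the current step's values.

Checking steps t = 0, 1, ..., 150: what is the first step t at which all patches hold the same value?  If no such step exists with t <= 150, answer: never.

Answer: 6
Key observation: Synchronization is absorbing here: once all patches are equal they stay equal, and step 6 is the first all-equal step.

Derivation:
t=0: [238, 349, 316, 246, 215, 15, 358, 173, 374, 433, 199, 272, 20, 178]  (not all equal)
t=1: [266, 254, 259, 280, 216, 157, 180, 234, 190, 179, 231, 216, 175, 212]  (not all equal)
t=2: [286, 287, 285, 284, 275, 268, 271, 280, 278, 277, 283, 281, 277, 280]  (not all equal)
t=3: [279, 278, 279, 280, 282, 284, 283, 282, 281, 281, 280, 281, 281, 280]  (not all equal)
t=4: [281, 282, 281, 281, 280, 280, 280, 280, 280, 281, 281, 281, 281, 281]  (not all equal)
t=5: [280, 280, 280, 281, 281, 281, 281, 281, 281, 281, 281, 281, 281, 281]  (not all equal)
t=6: [281, 281, 281, 281, 281, 281, 281, 281, 281, 281, 281, 281, 281, 281]  (all equal)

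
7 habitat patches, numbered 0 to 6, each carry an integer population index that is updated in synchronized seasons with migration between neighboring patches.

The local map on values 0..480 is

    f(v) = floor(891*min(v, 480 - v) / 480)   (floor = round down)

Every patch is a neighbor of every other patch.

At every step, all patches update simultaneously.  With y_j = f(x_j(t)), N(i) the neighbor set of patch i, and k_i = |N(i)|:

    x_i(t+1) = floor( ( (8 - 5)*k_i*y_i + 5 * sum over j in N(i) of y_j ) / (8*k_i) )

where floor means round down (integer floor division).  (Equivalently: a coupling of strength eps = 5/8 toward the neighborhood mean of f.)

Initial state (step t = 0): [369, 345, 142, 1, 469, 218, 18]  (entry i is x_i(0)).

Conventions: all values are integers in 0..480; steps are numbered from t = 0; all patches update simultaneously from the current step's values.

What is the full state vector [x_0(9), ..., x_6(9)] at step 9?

Answer: [396, 396, 396, 396, 396, 396, 396]

Derivation:
t=0: [369, 345, 142, 1, 469, 218, 18]
t=1: [178, 190, 193, 122, 128, 232, 131]
t=2: [316, 322, 323, 287, 290, 343, 292]
t=3: [311, 308, 307, 326, 324, 297, 323]
t=4: [309, 311, 311, 301, 302, 316, 303]
t=5: [318, 317, 317, 322, 322, 315, 321]
t=6: [299, 299, 299, 297, 297, 300, 297]
t=7: [336, 336, 336, 337, 337, 335, 337]
t=8: [266, 266, 266, 266, 266, 267, 266]
t=9: [396, 396, 396, 396, 396, 396, 396]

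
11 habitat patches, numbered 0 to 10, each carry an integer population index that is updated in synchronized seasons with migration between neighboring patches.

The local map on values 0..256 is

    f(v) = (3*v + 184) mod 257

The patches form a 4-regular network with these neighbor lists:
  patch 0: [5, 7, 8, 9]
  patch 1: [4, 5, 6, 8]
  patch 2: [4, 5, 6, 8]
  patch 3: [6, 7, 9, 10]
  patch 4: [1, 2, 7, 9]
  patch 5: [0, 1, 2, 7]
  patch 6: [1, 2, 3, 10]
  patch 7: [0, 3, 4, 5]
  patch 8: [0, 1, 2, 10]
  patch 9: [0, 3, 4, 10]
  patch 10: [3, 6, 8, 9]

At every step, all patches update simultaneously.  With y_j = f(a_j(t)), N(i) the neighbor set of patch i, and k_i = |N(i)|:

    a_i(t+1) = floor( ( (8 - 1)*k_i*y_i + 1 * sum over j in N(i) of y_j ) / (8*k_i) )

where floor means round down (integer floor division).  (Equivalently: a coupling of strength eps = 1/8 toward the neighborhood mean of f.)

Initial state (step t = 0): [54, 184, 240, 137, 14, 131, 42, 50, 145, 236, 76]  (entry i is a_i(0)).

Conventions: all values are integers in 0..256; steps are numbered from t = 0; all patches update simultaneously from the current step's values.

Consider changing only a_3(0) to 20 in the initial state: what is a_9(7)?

Simulating step by step:
t=0: [54, 184, 240, 20, 14, 131, 42, 50, 145, 236, 76]
t=1: [89, 208, 130, 226, 215, 71, 69, 86, 110, 128, 151]
t=2: [181, 42, 62, 95, 61, 137, 126, 176, 12, 61, 116]
t=3: [205, 60, 113, 197, 111, 88, 54, 192, 204, 113, 34]
t=4: [39, 103, 17, 15, 14, 179, 82, 222, 27, 9, 29]
t=5: [54, 225, 224, 215, 221, 199, 173, 91, 23, 200, 31]
t=6: [92, 93, 90, 63, 78, 23, 173, 182, 230, 18, 33]
t=7: [202, 202, 194, 122, 167, 247, 182, 211, 109, 224, 42]

Answer: a_9(7) = 224
Key observation: This trace re-runs the system from the modified initial state.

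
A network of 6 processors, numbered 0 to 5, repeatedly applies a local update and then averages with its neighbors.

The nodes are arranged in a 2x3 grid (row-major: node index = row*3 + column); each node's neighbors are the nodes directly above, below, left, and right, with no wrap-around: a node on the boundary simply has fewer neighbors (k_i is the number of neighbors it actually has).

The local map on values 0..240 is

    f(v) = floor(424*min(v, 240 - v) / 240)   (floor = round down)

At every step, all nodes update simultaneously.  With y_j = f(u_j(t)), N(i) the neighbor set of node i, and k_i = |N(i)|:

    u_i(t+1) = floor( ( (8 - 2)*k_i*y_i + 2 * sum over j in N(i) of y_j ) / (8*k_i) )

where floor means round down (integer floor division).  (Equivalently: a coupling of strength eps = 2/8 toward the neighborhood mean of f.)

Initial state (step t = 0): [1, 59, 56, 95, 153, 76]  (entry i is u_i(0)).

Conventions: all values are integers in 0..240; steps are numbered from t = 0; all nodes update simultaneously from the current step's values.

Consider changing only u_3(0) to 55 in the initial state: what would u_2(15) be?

Answer: u_2(15) = 191
Key observation: This trace re-runs the system from the modified initial state.

Derivation:
t=0: [1, 59, 56, 55, 153, 76]
t=1: [25, 99, 103, 92, 142, 131]
t=2: [75, 163, 181, 148, 173, 188]
t=3: [136, 131, 106, 152, 120, 96]
t=4: [180, 192, 185, 165, 202, 176]
t=5: [106, 85, 97, 120, 77, 105]
t=6: [185, 153, 170, 199, 147, 177]
t=7: [100, 146, 125, 86, 151, 119]
t=8: [171, 169, 199, 154, 161, 202]
t=9: [125, 121, 78, 145, 132, 76]
t=10: [199, 201, 145, 174, 185, 141]
t=11: [77, 79, 155, 108, 102, 163]
t=12: [143, 143, 146, 182, 173, 143]
t=13: [162, 166, 167, 112, 125, 163]
t=14: [143, 136, 129, 190, 190, 143]
t=15: [162, 175, 191, 98, 102, 163]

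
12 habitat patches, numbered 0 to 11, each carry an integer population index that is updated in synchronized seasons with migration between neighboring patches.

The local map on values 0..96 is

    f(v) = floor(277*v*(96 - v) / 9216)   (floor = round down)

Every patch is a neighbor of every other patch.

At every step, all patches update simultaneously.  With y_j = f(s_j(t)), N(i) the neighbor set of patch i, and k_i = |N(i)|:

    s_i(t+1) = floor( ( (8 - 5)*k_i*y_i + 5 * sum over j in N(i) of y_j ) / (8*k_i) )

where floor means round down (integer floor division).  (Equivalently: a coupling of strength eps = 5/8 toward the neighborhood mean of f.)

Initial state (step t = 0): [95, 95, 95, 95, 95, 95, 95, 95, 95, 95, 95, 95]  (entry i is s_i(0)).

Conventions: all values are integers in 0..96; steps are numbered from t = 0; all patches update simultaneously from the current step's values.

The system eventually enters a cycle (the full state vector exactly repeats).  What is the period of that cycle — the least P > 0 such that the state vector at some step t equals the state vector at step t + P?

Answer: 2
Key observation: The state at step 5, [61, 61, 61, 61, 61, 61, 61, 61, 61, 61, 61, 61], reappears at step 7 — and no state repeats earlier — so the cycle the system enters has period 2.

Derivation:
t=0: [95, 95, 95, 95, 95, 95, 95, 95, 95, 95, 95, 95]
t=1: [2, 2, 2, 2, 2, 2, 2, 2, 2, 2, 2, 2]
t=2: [5, 5, 5, 5, 5, 5, 5, 5, 5, 5, 5, 5]
t=3: [13, 13, 13, 13, 13, 13, 13, 13, 13, 13, 13, 13]
t=4: [32, 32, 32, 32, 32, 32, 32, 32, 32, 32, 32, 32]
t=5: [61, 61, 61, 61, 61, 61, 61, 61, 61, 61, 61, 61]
t=6: [64, 64, 64, 64, 64, 64, 64, 64, 64, 64, 64, 64]
t=7: [61, 61, 61, 61, 61, 61, 61, 61, 61, 61, 61, 61]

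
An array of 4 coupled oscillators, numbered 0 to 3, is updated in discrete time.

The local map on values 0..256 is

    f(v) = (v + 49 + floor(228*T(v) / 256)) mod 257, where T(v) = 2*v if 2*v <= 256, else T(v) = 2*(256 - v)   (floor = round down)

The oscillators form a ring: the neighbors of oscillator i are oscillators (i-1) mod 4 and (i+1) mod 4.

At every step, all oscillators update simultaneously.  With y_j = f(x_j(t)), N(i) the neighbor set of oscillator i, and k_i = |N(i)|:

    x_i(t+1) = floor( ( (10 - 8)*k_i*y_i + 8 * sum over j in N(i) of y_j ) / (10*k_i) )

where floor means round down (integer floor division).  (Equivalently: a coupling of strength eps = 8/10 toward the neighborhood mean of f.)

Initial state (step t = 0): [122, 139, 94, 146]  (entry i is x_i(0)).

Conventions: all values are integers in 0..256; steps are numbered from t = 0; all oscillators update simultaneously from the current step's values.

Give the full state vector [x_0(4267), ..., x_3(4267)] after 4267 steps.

Answer: [140, 140, 140, 140]
Key observation: The state at step 17, [140, 140, 140, 140], reappears at step 19: the system is in a cycle of period 2 from step 17 on.  Therefore the state at step 4267 equals the state at step 17 + ((4267 - 17) mod 2) = 17, which is [140, 140, 140, 140].

Derivation:
t=0: [122, 139, 94, 146]
t=1: [135, 101, 119, 100]
t=2: [85, 120, 81, 119]
t=3: [104, 43, 102, 42]
t=4: [149, 96, 148, 95]
t=5: [72, 117, 72, 116]
t=6: [142, 222, 142, 222]
t=7: [86, 124, 86, 124]
t=8: [115, 52, 115, 52]
t=9: [176, 127, 176, 127]
t=10: [138, 117, 138, 117]
t=11: [121, 135, 121, 135]
t=12: [139, 130, 139, 130]
t=13: [144, 140, 144, 140]
t=14: [137, 135, 137, 135]
t=15: [141, 140, 141, 140]
t=16: [137, 137, 137, 137]
t=17: [140, 140, 140, 140]
t=18: [138, 138, 138, 138]
t=19: [140, 140, 140, 140]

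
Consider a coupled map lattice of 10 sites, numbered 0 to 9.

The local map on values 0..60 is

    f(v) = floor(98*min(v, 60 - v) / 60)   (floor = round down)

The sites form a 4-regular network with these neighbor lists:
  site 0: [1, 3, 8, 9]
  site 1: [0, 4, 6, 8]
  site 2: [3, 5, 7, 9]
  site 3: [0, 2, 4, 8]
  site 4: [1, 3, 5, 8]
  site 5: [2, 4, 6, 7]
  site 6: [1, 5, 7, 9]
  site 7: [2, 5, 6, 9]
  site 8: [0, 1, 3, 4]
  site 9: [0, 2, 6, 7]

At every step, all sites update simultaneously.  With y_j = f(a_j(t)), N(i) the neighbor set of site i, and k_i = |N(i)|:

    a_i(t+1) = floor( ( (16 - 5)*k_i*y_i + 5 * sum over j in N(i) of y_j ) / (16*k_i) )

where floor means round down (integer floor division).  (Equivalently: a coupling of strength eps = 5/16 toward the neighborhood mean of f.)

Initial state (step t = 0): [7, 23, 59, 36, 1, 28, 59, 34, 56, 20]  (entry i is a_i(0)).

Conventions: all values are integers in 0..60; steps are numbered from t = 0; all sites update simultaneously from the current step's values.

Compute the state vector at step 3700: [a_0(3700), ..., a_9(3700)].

Answer: [42, 43, 45, 43, 42, 44, 45, 41, 42, 44]
Key observation: The state at step 28, [42, 43, 45, 43, 42, 44, 45, 41, 42, 44], reappears at step 32: the system is in a cycle of period 4 from step 28 on.  Therefore the state at step 3700 equals the state at step 28 + ((3700 - 28) mod 4) = 28, which is [42, 43, 45, 43, 42, 44, 45, 41, 42, 44].

Derivation:
t=0: [7, 23, 59, 36, 1, 28, 59, 34, 56, 20]
t=1: [16, 26, 13, 28, 10, 34, 12, 35, 11, 26]
t=2: [29, 34, 27, 37, 22, 36, 26, 37, 21, 37]
t=3: [44, 41, 41, 37, 35, 39, 40, 38, 35, 38]
t=4: [29, 32, 32, 36, 38, 34, 32, 34, 37, 33]
t=5: [45, 43, 43, 39, 36, 41, 44, 42, 38, 44]
t=6: [26, 28, 27, 33, 36, 30, 26, 28, 33, 26]
t=7: [42, 43, 44, 43, 41, 46, 43, 44, 43, 42]
t=8: [28, 27, 26, 27, 29, 23, 26, 26, 27, 28]
t=9: [44, 44, 42, 44, 45, 38, 42, 41, 44, 44]
t=10: [26, 26, 29, 26, 25, 32, 29, 30, 25, 26]
t=11: [41, 42, 46, 42, 40, 45, 46, 47, 40, 43]
t=12: [30, 29, 23, 29, 30, 24, 23, 21, 31, 26]
t=13: [47, 46, 38, 46, 47, 39, 38, 35, 47, 41]
t=14: [21, 22, 33, 22, 22, 33, 33, 38, 21, 31]
t=15: [35, 35, 42, 35, 35, 42, 42, 38, 34, 44]
t=16: [39, 39, 30, 39, 39, 30, 30, 32, 41, 28]
t=17: [34, 34, 47, 34, 34, 47, 47, 45, 31, 44]
t=18: [41, 40, 23, 40, 40, 22, 23, 23, 45, 26]
t=19: [31, 31, 36, 31, 31, 35, 36, 37, 26, 39]
t=20: [45, 45, 39, 45, 46, 40, 39, 37, 43, 36]
t=21: [25, 24, 33, 24, 23, 31, 33, 36, 25, 36]
t=22: [39, 39, 43, 39, 38, 45, 43, 40, 39, 39]
t=23: [34, 33, 28, 33, 33, 25, 28, 30, 34, 32]
t=24: [42, 43, 44, 43, 43, 41, 44, 47, 42, 45]
t=25: [28, 27, 25, 27, 27, 29, 25, 22, 28, 24]
t=26: [44, 43, 40, 43, 44, 44, 40, 37, 44, 39]
t=27: [26, 27, 31, 27, 26, 27, 31, 35, 26, 33]
t=28: [42, 43, 45, 43, 42, 44, 45, 41, 42, 44]
t=29: [28, 27, 25, 27, 28, 26, 25, 29, 28, 26]
t=30: [44, 43, 41, 43, 44, 42, 41, 45, 44, 42]
t=31: [26, 27, 29, 27, 26, 28, 29, 25, 26, 28]
t=32: [42, 43, 45, 43, 42, 44, 45, 41, 42, 44]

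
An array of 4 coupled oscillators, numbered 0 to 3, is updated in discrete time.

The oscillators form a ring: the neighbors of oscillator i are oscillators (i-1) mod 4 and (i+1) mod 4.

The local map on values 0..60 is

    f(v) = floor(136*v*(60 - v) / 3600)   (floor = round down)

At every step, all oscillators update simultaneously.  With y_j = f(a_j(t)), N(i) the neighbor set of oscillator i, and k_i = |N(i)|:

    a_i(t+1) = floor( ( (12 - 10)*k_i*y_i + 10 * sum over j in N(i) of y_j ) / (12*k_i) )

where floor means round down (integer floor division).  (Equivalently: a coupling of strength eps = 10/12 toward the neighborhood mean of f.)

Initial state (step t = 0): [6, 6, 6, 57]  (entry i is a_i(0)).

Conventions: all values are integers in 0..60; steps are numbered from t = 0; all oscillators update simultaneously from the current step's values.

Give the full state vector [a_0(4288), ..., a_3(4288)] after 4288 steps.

Answer: [33, 33, 33, 33]
Key observation: The state at step 4, [33, 33, 33, 33], reappears at step 5: the system is in a cycle of period 1 from step 4 on.  Therefore the state at step 4288 equals the state at step 4 + ((4288 - 4) mod 1) = 4, which is [33, 33, 33, 33].

Derivation:
t=0: [6, 6, 6, 57]
t=1: [9, 12, 9, 11]
t=2: [19, 17, 19, 17]
t=3: [27, 28, 27, 28]
t=4: [33, 33, 33, 33]
t=5: [33, 33, 33, 33]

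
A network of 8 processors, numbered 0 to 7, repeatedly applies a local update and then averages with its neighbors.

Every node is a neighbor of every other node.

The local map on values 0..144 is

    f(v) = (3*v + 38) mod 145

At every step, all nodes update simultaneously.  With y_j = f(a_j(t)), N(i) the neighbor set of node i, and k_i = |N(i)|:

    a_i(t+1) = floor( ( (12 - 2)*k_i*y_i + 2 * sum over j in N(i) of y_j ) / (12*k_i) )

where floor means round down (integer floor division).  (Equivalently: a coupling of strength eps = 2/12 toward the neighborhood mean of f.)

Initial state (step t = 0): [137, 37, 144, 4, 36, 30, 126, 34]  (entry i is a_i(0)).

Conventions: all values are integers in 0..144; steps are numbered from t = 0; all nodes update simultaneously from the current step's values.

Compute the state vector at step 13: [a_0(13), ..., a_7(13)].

Simulating step by step:
t=0: [137, 37, 144, 4, 36, 30, 126, 34]
t=1: [23, 15, 40, 52, 12, 115, 113, 125]
t=2: [101, 82, 25, 54, 74, 90, 85, 114]
t=3: [55, 126, 105, 58, 107, 28, 16, 86]
t=4: [61, 116, 65, 68, 70, 112, 83, 19]
t=5: [80, 96, 89, 97, 101, 86, 133, 95]
t=6: [115, 36, 19, 39, 48, 12, 9, 34]
t=7: [87, 13, 89, 20, 42, 72, 64, 125]
t=8: [20, 75, 24, 92, 28, 100, 81, 112]
t=9: [96, 113, 106, 37, 116, 56, 127, 85]
t=10: [40, 81, 64, 14, 89, 60, 115, 13]
t=11: [24, 123, 82, 78, 25, 72, 88, 75]
t=12: [109, 114, 132, 122, 111, 108, 29, 115]
t=13: [79, 91, 135, 111, 84, 77, 120, 94]

Answer: [79, 91, 135, 111, 84, 77, 120, 94]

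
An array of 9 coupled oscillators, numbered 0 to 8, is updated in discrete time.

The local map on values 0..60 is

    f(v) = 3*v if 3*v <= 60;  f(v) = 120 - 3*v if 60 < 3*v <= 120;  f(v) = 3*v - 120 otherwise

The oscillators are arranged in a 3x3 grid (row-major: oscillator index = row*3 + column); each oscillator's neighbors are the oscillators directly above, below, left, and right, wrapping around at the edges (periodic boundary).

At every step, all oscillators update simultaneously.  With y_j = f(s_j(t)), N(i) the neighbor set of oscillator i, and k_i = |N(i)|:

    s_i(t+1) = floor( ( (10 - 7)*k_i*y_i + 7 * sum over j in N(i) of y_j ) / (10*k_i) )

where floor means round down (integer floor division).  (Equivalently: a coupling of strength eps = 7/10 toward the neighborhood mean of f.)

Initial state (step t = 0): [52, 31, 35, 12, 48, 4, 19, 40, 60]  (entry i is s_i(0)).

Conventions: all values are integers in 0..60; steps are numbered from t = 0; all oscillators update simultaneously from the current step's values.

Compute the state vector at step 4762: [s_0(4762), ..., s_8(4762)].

Answer: [24, 24, 24, 24, 24, 24, 24, 24, 24]
Key observation: The state at step 36, [24, 24, 24, 24, 24, 24, 24, 24, 24], reappears at step 38: the system is in a cycle of period 2 from step 36 on.  Therefore the state at step 4762 equals the state at step 36 + ((4762 - 36) mod 2) = 36, which is [24, 24, 24, 24, 24, 24, 24, 24, 24].

Derivation:
t=0: [52, 31, 35, 12, 48, 4, 19, 40, 60]
t=1: [34, 21, 28, 33, 20, 27, 40, 29, 32]
t=2: [25, 42, 34, 26, 44, 36, 16, 34, 26]
t=3: [33, 18, 23, 33, 17, 23, 40, 24, 29]
t=4: [28, 46, 43, 27, 45, 42, 21, 38, 36]
t=5: [32, 16, 15, 31, 16, 14, 33, 19, 17]
t=6: [31, 44, 42, 31, 44, 42, 34, 46, 44]
t=7: [19, 14, 11, 19, 14, 11, 20, 14, 12]
t=8: [50, 43, 39, 50, 43, 39, 51, 44, 40]
t=9: [22, 12, 8, 22, 12, 8, 22, 12, 8]
t=10: [45, 37, 31, 45, 37, 31, 45, 37, 31]
t=11: [16, 13, 21, 16, 13, 21, 16, 13, 21]
t=12: [48, 43, 52, 48, 43, 52, 48, 43, 52]
t=13: [23, 16, 29, 23, 16, 29, 23, 16, 29]
t=14: [47, 45, 38, 47, 45, 38, 47, 45, 38]
t=15: [17, 14, 10, 17, 14, 10, 17, 14, 10]
t=16: [45, 41, 35, 45, 41, 35, 45, 41, 35]
t=17: [12, 7, 12, 12, 7, 12, 12, 7, 12]
t=18: [33, 26, 33, 33, 26, 33, 33, 26, 33]
t=19: [24, 34, 24, 24, 34, 24, 24, 34, 24]
t=20: [42, 28, 42, 42, 28, 42, 42, 28, 42]
t=21: [11, 25, 11, 11, 25, 11, 11, 25, 11]
t=22: [35, 40, 35, 35, 40, 35, 35, 40, 35]
t=23: [12, 5, 12, 12, 5, 12, 12, 5, 12]
t=24: [32, 22, 32, 32, 22, 32, 32, 22, 32]
t=25: [29, 43, 29, 29, 43, 29, 29, 43, 29]
t=26: [28, 17, 28, 28, 17, 28, 28, 17, 28]
t=27: [38, 45, 38, 38, 45, 38, 38, 45, 38]
t=28: [7, 11, 7, 7, 11, 7, 7, 11, 7]
t=29: [23, 28, 23, 23, 28, 23, 23, 28, 23]
t=30: [48, 41, 48, 48, 41, 48, 48, 41, 48]
t=31: [20, 10, 20, 20, 10, 20, 20, 10, 20]
t=32: [54, 40, 54, 54, 40, 54, 54, 40, 54]
t=33: [34, 14, 34, 34, 14, 34, 34, 14, 34]
t=34: [22, 33, 22, 22, 33, 22, 22, 33, 22]
t=35: [48, 32, 48, 48, 32, 48, 48, 32, 48]
t=36: [24, 24, 24, 24, 24, 24, 24, 24, 24]
t=37: [48, 48, 48, 48, 48, 48, 48, 48, 48]
t=38: [24, 24, 24, 24, 24, 24, 24, 24, 24]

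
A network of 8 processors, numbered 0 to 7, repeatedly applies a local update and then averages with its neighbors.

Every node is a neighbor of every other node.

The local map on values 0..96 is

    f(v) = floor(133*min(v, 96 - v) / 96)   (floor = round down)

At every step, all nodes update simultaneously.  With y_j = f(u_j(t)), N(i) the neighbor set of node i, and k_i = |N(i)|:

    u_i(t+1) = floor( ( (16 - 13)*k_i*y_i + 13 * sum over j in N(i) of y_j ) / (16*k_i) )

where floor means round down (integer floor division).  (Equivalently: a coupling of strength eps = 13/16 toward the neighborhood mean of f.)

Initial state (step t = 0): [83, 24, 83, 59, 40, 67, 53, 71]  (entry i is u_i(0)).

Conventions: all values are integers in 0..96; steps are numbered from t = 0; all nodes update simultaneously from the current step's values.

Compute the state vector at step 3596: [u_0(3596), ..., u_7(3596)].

Answer: [52, 52, 52, 52, 52, 52, 52, 52]
Key observation: The state at step 2, [52, 52, 52, 52, 52, 52, 52, 52], reappears at step 8: the system is in a cycle of period 6 from step 2 on.  Therefore the state at step 3596 equals the state at step 2 + ((3596 - 2) mod 6) = 2, which is [52, 52, 52, 52, 52, 52, 52, 52].

Derivation:
t=0: [83, 24, 83, 59, 40, 67, 53, 71]
t=1: [37, 38, 37, 39, 39, 38, 39, 38]
t=2: [52, 52, 52, 52, 52, 52, 52, 52]
t=3: [60, 60, 60, 60, 60, 60, 60, 60]
t=4: [49, 49, 49, 49, 49, 49, 49, 49]
t=5: [65, 65, 65, 65, 65, 65, 65, 65]
t=6: [42, 42, 42, 42, 42, 42, 42, 42]
t=7: [58, 58, 58, 58, 58, 58, 58, 58]
t=8: [52, 52, 52, 52, 52, 52, 52, 52]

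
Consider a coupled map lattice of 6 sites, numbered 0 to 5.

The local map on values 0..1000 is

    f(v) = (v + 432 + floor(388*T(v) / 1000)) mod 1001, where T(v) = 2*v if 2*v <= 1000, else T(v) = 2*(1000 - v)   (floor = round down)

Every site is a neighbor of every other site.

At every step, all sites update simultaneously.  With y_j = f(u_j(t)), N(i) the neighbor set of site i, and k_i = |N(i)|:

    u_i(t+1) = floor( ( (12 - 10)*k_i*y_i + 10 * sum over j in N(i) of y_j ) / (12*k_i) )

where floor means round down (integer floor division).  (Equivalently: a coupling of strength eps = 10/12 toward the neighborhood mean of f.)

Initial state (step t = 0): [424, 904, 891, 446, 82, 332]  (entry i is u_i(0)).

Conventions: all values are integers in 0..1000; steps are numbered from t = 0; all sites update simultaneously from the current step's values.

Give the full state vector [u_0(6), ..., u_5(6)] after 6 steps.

Simulating step by step:
t=0: [424, 904, 891, 446, 82, 332]
t=1: [303, 303, 303, 303, 303, 303]
t=2: [970, 970, 970, 970, 970, 970]
t=3: [424, 424, 424, 424, 424, 424]
t=4: [184, 184, 184, 184, 184, 184]
t=5: [758, 758, 758, 758, 758, 758]
t=6: [376, 376, 376, 376, 376, 376]

Answer: [376, 376, 376, 376, 376, 376]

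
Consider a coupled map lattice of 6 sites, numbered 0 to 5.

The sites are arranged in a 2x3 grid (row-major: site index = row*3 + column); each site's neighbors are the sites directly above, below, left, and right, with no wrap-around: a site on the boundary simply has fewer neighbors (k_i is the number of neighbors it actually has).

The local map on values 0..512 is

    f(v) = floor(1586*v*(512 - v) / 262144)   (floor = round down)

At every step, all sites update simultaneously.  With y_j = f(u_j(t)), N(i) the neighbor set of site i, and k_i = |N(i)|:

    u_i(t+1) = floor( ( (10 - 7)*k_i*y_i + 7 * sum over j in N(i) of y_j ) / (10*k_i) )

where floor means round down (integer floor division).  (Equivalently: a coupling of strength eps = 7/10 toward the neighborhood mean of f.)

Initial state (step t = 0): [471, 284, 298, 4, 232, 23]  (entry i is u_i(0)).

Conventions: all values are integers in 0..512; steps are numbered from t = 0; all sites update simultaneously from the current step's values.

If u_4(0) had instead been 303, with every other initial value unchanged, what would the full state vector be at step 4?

Answer: [374, 379, 383, 375, 379, 384]
Key observation: This trace re-runs the system from the modified initial state.

Derivation:
t=0: [471, 284, 298, 4, 303, 23]
t=1: [175, 323, 276, 178, 224, 289]
t=2: [361, 376, 383, 368, 377, 391]
t=3: [318, 310, 297, 318, 305, 297]
t=4: [374, 379, 383, 375, 379, 384]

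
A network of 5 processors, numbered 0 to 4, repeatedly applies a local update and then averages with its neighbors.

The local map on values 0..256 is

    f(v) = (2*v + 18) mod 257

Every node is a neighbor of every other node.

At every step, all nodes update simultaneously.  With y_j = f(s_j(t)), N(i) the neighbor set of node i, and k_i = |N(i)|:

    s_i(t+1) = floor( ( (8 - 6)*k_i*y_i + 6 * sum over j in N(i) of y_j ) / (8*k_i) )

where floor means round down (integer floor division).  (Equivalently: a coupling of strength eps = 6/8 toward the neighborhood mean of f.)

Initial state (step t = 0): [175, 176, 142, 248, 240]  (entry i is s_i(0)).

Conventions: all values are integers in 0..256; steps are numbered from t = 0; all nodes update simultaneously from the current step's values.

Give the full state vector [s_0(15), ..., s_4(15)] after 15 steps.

Simulating step by step:
t=0: [175, 176, 142, 248, 240]
t=1: [102, 102, 98, 95, 110]
t=2: [220, 220, 220, 220, 221]
t=3: [201, 201, 201, 201, 201]
t=4: [163, 163, 163, 163, 163]
t=5: [87, 87, 87, 87, 87]
t=6: [192, 192, 192, 192, 192]
t=7: [145, 145, 145, 145, 145]
t=8: [51, 51, 51, 51, 51]
t=9: [120, 120, 120, 120, 120]
t=10: [1, 1, 1, 1, 1]
t=11: [20, 20, 20, 20, 20]
t=12: [58, 58, 58, 58, 58]
t=13: [134, 134, 134, 134, 134]
t=14: [29, 29, 29, 29, 29]
t=15: [76, 76, 76, 76, 76]

Answer: [76, 76, 76, 76, 76]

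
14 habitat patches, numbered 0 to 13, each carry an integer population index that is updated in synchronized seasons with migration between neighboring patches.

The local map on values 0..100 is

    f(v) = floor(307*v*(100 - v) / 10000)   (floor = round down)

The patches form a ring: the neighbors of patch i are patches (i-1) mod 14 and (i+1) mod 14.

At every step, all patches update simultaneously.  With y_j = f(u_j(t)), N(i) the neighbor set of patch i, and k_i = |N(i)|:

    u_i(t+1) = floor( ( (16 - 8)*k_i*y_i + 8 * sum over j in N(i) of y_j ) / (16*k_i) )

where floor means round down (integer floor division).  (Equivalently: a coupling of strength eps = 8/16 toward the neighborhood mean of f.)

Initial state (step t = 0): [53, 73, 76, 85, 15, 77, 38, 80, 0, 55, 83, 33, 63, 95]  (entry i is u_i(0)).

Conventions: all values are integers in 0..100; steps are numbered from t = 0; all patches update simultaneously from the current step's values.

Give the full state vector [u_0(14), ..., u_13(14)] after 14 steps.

Answer: [74, 74, 74, 74, 74, 73, 73, 73, 73, 73, 73, 74, 74, 74]

Derivation:
t=0: [53, 73, 76, 85, 15, 77, 38, 80, 0, 55, 83, 33, 63, 95]
t=1: [56, 62, 52, 43, 42, 54, 61, 42, 31, 48, 57, 62, 55, 43]
t=2: [74, 73, 74, 75, 74, 74, 74, 71, 70, 73, 74, 73, 74, 75]
t=3: [58, 59, 58, 58, 58, 59, 60, 62, 62, 60, 59, 59, 58, 58]
t=4: [74, 74, 74, 74, 74, 73, 73, 72, 72, 73, 73, 74, 74, 74]
t=5: [59, 59, 59, 59, 59, 59, 60, 60, 60, 60, 59, 59, 59, 59]
t=6: [74, 74, 74, 74, 74, 73, 73, 73, 73, 73, 73, 74, 74, 74]
t=7: [59, 59, 59, 59, 59, 59, 60, 60, 60, 60, 59, 59, 59, 59]
t=8: [74, 74, 74, 74, 74, 73, 73, 73, 73, 73, 73, 74, 74, 74]
t=9: [59, 59, 59, 59, 59, 59, 60, 60, 60, 60, 59, 59, 59, 59]
t=10: [74, 74, 74, 74, 74, 73, 73, 73, 73, 73, 73, 74, 74, 74]
t=11: [59, 59, 59, 59, 59, 59, 60, 60, 60, 60, 59, 59, 59, 59]
t=12: [74, 74, 74, 74, 74, 73, 73, 73, 73, 73, 73, 74, 74, 74]
t=13: [59, 59, 59, 59, 59, 59, 60, 60, 60, 60, 59, 59, 59, 59]
t=14: [74, 74, 74, 74, 74, 73, 73, 73, 73, 73, 73, 74, 74, 74]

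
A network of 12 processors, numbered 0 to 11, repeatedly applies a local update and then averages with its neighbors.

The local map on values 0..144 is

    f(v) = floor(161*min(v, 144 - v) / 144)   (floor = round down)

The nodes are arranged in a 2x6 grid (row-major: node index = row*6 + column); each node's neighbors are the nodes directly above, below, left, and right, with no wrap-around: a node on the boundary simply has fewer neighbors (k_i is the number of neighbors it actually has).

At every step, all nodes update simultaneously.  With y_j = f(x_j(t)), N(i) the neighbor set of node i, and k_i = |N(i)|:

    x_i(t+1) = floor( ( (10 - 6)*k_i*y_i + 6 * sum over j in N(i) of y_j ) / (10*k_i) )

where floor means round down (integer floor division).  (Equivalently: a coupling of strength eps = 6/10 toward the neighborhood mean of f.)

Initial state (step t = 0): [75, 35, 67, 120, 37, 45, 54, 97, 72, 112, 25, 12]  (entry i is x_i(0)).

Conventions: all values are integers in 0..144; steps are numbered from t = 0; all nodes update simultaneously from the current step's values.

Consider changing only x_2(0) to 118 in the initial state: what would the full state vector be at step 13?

Simulating step by step:
t=0: [75, 35, 118, 120, 37, 45, 54, 97, 72, 112, 25, 12]
t=1: [60, 47, 40, 31, 37, 36, 62, 56, 55, 40, 28, 28]
t=2: [63, 55, 47, 39, 37, 37, 66, 61, 54, 42, 35, 33]
t=3: [68, 62, 53, 45, 41, 39, 70, 66, 57, 46, 40, 38]
t=4: [74, 69, 60, 51, 45, 43, 75, 71, 61, 51, 45, 42]
t=5: [77, 75, 67, 57, 51, 48, 77, 76, 67, 57, 50, 47]
t=6: [74, 75, 72, 64, 57, 53, 74, 75, 72, 63, 56, 53]
t=7: [77, 77, 77, 71, 63, 60, 77, 77, 77, 70, 63, 59]
t=8: [74, 74, 75, 76, 71, 67, 74, 74, 74, 75, 70, 67]
t=9: [78, 77, 77, 77, 77, 75, 78, 78, 77, 77, 77, 75]
t=10: [73, 73, 74, 74, 74, 76, 73, 73, 73, 74, 74, 76]
t=11: [79, 78, 78, 78, 77, 76, 79, 79, 78, 78, 77, 76]
t=12: [72, 72, 73, 73, 74, 75, 72, 72, 72, 73, 74, 75]
t=13: [80, 79, 79, 78, 78, 77, 80, 80, 79, 79, 78, 77]

Answer: [80, 79, 79, 78, 78, 77, 80, 80, 79, 79, 78, 77]
Key observation: This trace re-runs the system from the modified initial state.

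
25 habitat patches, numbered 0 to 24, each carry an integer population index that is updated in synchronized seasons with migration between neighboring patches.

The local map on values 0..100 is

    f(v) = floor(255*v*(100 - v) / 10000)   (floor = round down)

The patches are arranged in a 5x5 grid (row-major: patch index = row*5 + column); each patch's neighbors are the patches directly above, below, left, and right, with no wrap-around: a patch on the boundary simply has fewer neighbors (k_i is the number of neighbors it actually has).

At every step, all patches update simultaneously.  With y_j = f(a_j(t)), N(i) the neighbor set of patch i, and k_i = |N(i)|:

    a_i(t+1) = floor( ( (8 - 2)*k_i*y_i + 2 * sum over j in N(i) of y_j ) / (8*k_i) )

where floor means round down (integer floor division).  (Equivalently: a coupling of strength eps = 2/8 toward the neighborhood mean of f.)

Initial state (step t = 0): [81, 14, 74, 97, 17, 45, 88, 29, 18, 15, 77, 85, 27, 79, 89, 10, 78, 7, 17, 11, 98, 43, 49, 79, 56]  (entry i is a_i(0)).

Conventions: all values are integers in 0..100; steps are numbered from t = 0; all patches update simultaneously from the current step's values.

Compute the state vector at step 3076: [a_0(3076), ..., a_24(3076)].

Simulating step by step:
t=0: [81, 14, 74, 97, 17, 45, 88, 29, 18, 15, 77, 85, 27, 79, 89, 10, 78, 7, 17, 11, 98, 43, 49, 79, 56]
t=1: [40, 32, 44, 15, 31, 56, 30, 49, 36, 32, 43, 34, 46, 40, 26, 24, 40, 23, 34, 28, 13, 55, 57, 44, 54]
t=2: [60, 55, 59, 38, 51, 61, 54, 62, 56, 54, 60, 57, 61, 59, 50, 47, 58, 48, 56, 52, 34, 59, 60, 61, 61]
t=3: [61, 62, 61, 60, 62, 60, 62, 60, 61, 62, 61, 61, 60, 61, 62, 62, 62, 62, 61, 62, 58, 60, 61, 60, 60]
t=4: [60, 60, 60, 60, 60, 60, 60, 60, 60, 60, 60, 60, 60, 60, 60, 60, 60, 60, 60, 60, 61, 60, 60, 60, 60]
t=5: [61, 61, 61, 61, 61, 61, 61, 61, 61, 61, 61, 61, 61, 61, 61, 60, 61, 61, 61, 61, 60, 60, 61, 61, 61]
t=6: [60, 60, 60, 60, 60, 60, 60, 60, 60, 60, 60, 60, 60, 60, 60, 60, 60, 60, 60, 60, 61, 60, 60, 60, 60]

Answer: [60, 60, 60, 60, 60, 60, 60, 60, 60, 60, 60, 60, 60, 60, 60, 60, 60, 60, 60, 60, 61, 60, 60, 60, 60]
Key observation: The state at step 4, [60, 60, 60, 60, 60, 60, 60, 60, 60, 60, 60, 60, 60, 60, 60, 60, 60, 60, 60, 60, 61, 60, 60, 60, 60], reappears at step 6: the system is in a cycle of period 2 from step 4 on.  Therefore the state at step 3076 equals the state at step 4 + ((3076 - 4) mod 2) = 4, which is [60, 60, 60, 60, 60, 60, 60, 60, 60, 60, 60, 60, 60, 60, 60, 60, 60, 60, 60, 60, 61, 60, 60, 60, 60].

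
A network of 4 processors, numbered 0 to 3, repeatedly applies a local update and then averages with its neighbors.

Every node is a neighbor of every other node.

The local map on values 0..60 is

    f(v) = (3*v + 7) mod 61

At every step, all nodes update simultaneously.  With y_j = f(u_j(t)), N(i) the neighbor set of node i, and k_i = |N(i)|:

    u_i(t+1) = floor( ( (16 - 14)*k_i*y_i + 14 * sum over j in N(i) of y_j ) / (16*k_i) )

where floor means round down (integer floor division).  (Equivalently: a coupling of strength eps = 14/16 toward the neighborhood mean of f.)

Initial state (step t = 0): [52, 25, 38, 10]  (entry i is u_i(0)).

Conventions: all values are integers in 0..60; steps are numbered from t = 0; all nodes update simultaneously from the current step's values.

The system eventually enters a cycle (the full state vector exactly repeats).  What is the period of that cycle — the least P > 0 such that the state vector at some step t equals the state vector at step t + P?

Answer: 10
Key observation: The state at step 6, [29, 29, 29, 29], reappears at step 16 — and no state repeats earlier — so the cycle the system enters has period 10.

Derivation:
t=0: [52, 25, 38, 10]
t=1: [39, 42, 36, 40]
t=2: [20, 19, 12, 20]
t=3: [15, 16, 9, 15]
t=4: [47, 47, 50, 47]
t=5: [28, 28, 27, 28]
t=6: [29, 29, 29, 29]
t=7: [33, 33, 33, 33]
t=8: [45, 45, 45, 45]
t=9: [20, 20, 20, 20]
t=10: [6, 6, 6, 6]
t=11: [25, 25, 25, 25]
t=12: [21, 21, 21, 21]
t=13: [9, 9, 9, 9]
t=14: [34, 34, 34, 34]
t=15: [48, 48, 48, 48]
t=16: [29, 29, 29, 29]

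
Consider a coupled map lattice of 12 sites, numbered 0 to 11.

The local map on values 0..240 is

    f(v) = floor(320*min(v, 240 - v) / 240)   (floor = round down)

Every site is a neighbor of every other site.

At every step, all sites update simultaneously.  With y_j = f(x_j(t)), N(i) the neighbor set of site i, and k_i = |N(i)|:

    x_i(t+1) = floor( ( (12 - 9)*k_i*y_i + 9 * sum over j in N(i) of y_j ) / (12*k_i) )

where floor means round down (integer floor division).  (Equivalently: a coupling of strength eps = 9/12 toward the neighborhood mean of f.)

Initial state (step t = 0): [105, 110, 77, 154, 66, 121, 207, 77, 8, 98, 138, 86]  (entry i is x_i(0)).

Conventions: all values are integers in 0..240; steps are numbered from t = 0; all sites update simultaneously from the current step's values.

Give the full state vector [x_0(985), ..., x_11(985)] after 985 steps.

Answer: [126, 126, 126, 126, 126, 126, 126, 126, 126, 126, 126, 126]
Key observation: The state at step 4, [145, 145, 145, 145, 145, 145, 145, 145, 145, 145, 145, 145], reappears at step 14: the system is in a cycle of period 10 from step 4 on.  Therefore the state at step 985 equals the state at step 4 + ((985 - 4) mod 10) = 5, which is [126, 126, 126, 126, 126, 126, 126, 126, 126, 126, 126, 126].

Derivation:
t=0: [105, 110, 77, 154, 66, 121, 207, 77, 8, 98, 138, 86]
t=1: [113, 114, 106, 108, 103, 116, 95, 106, 89, 111, 112, 108]
t=2: [143, 143, 141, 142, 141, 144, 139, 141, 137, 143, 143, 142]
t=3: [130, 130, 131, 130, 131, 130, 131, 131, 132, 130, 130, 130]
t=4: [145, 145, 145, 145, 145, 145, 145, 145, 145, 145, 145, 145]
t=5: [126, 126, 126, 126, 126, 126, 126, 126, 126, 126, 126, 126]
t=6: [152, 152, 152, 152, 152, 152, 152, 152, 152, 152, 152, 152]
t=7: [117, 117, 117, 117, 117, 117, 117, 117, 117, 117, 117, 117]
t=8: [156, 156, 156, 156, 156, 156, 156, 156, 156, 156, 156, 156]
t=9: [112, 112, 112, 112, 112, 112, 112, 112, 112, 112, 112, 112]
t=10: [149, 149, 149, 149, 149, 149, 149, 149, 149, 149, 149, 149]
t=11: [121, 121, 121, 121, 121, 121, 121, 121, 121, 121, 121, 121]
t=12: [158, 158, 158, 158, 158, 158, 158, 158, 158, 158, 158, 158]
t=13: [109, 109, 109, 109, 109, 109, 109, 109, 109, 109, 109, 109]
t=14: [145, 145, 145, 145, 145, 145, 145, 145, 145, 145, 145, 145]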